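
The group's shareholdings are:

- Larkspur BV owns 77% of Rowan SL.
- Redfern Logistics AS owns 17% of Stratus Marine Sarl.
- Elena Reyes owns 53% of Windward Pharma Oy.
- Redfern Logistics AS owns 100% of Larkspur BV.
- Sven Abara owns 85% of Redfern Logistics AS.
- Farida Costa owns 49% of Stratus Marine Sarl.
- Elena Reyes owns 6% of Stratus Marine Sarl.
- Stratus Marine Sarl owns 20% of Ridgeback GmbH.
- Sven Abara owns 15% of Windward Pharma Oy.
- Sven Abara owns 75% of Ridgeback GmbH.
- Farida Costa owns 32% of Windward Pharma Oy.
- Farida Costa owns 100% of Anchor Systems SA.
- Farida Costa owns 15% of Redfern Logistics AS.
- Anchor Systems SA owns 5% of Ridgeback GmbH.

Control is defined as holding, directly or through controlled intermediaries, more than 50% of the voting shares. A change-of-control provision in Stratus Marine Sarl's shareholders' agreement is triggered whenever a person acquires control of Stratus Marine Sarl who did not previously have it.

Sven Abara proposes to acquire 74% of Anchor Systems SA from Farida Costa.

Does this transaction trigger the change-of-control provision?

The purchase adds only to Sven's holdings (Farida's stake shrinks), so Sven is the only person who could newly come to control Stratus.
Sven holds 85% of Redfern, so Sven controls Redfern.
Redfern holds 100% of Larkspur, so Sven controls Larkspur.
Larkspur holds 77% of Rowan, so Sven controls Rowan.
Sven holds 75% of Ridgeback, so Sven controls Ridgeback.
In Stratus, Sven's side holds only 17%, not > 50%.
So before the transaction, Sven does not control Stratus.
After the purchase, Sven holds 74% of Anchor directly, and Farida's stake falls to 26%.
Sven holds 74% of Anchor, so Sven controls Anchor.
Anchor and Sven together hold 5% + 75% = 80% of Ridgeback, so Sven controls Ridgeback.
After the transaction, Sven's side holds 17% of Stratus, not > 50%, so Sven still does not control Stratus.
No new person acquires control, so the clause is not triggered.

No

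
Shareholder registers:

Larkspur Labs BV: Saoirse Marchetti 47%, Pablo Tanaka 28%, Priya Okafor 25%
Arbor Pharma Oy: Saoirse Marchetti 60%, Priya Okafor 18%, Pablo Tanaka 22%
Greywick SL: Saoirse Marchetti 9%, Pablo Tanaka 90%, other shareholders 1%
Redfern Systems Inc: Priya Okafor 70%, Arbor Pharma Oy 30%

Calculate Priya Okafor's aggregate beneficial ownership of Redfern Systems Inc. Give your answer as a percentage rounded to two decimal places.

75.40%

Priya reaches Redfern along 2 paths.
Direct stake: 70% = 70%.
Via Arbor: 18% × 30% = 5.4%.
Total: 70% + 5.4% = 75.4%.
Rounded: 75.40%.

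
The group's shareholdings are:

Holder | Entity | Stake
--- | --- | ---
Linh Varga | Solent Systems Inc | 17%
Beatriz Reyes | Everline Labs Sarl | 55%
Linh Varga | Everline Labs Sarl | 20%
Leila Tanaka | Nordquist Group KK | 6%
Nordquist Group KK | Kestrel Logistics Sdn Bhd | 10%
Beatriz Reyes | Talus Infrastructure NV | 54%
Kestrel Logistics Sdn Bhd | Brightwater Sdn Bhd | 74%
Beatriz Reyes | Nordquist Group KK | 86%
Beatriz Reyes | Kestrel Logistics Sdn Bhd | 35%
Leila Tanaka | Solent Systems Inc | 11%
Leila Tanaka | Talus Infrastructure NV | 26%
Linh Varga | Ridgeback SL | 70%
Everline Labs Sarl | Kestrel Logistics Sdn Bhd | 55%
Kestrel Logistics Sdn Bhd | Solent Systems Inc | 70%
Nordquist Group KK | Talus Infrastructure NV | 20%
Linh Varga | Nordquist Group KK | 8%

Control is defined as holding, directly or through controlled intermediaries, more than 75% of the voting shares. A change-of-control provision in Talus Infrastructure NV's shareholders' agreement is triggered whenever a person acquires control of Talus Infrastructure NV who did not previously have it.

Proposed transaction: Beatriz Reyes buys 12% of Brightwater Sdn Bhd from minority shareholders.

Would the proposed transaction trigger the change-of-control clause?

The purchase changes only Beatriz's holdings, so Beatriz is the only person who could newly come to control Talus.
Beatriz holds 86% of Nordquist, so Beatriz controls Nordquist.
In Talus, Beatriz's side holds only 54% + 20% = 74%, not > 75%.
So before the transaction, Beatriz does not control Talus.
After the purchase, Beatriz holds 12% of Brightwater directly.
Beatriz's side now holds 12% of Brightwater, not > 75%, so Beatriz still does not control Brightwater.
After the transaction, Beatriz's side holds 54% + 20% = 74% of Talus, not > 75%, so Beatriz still does not control Talus.
No new person acquires control, so the clause is not triggered.

No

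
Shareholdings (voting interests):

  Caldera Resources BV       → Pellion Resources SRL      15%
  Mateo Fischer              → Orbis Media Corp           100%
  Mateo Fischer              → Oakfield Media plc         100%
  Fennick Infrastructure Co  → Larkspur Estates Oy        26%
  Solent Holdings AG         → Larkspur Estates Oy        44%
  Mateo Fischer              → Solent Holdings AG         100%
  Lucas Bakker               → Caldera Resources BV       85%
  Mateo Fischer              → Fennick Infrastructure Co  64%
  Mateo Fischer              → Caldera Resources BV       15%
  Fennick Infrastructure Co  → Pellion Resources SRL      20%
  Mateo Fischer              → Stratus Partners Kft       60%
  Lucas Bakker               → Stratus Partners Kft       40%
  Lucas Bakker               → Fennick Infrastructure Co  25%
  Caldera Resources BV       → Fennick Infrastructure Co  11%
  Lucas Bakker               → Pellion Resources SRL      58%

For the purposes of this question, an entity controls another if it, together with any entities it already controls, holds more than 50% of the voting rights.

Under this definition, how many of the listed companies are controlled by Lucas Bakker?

2

Lucas holds 85% of Caldera, so Lucas controls Caldera.
Lucas and Caldera together hold 58% + 15% = 73% of Pellion, so Lucas controls Pellion.
No other company's threshold is met.
Lucas controls 2 companies.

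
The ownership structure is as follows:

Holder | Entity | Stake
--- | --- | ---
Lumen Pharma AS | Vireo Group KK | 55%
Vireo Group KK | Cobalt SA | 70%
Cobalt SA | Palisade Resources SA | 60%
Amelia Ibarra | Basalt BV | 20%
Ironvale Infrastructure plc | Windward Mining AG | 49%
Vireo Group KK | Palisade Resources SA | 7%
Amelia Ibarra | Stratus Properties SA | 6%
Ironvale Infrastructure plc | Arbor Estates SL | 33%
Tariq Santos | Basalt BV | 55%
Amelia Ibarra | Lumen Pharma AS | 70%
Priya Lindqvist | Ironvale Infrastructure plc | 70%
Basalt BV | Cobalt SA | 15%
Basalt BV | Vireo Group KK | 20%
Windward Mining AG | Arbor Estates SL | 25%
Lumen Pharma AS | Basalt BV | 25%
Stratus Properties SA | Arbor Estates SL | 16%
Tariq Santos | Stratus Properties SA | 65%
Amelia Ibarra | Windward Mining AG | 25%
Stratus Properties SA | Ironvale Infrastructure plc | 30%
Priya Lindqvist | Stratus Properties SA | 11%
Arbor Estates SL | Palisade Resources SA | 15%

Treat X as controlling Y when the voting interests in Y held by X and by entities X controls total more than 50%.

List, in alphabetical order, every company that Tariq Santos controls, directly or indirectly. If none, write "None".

Basalt BV, Stratus Properties SA

Tariq holds 65% of Stratus, so Tariq controls Stratus.
Tariq holds 55% of Basalt, so Tariq controls Basalt.
No other company's threshold is met.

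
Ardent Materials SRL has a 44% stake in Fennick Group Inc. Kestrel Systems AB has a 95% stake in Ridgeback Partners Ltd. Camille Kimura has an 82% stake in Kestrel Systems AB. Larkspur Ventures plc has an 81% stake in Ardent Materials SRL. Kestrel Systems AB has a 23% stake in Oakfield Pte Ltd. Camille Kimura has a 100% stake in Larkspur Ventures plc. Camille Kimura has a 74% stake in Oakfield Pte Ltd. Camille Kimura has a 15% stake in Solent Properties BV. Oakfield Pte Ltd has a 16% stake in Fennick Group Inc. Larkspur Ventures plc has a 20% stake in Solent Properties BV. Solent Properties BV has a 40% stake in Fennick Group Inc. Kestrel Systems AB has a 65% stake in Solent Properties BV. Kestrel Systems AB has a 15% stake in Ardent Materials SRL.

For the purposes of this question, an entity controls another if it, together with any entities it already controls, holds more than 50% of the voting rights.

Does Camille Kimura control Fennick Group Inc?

Camille holds 82% of Kestrel, so Camille controls Kestrel.
Kestrel and Camille together hold 23% + 74% = 97% of Oakfield, so Camille controls Oakfield.
Camille holds 100% of Larkspur, so Camille controls Larkspur.
Larkspur and Camille and Kestrel together hold 20% + 15% + 65% = 100% of Solent, so Camille controls Solent.
Larkspur and Kestrel together hold 81% + 15% = 96% of Ardent, so Camille controls Ardent.
Ardent and Solent and Oakfield together hold 44% + 40% + 16% = 100% of Fennick, so Camille controls Fennick.

Yes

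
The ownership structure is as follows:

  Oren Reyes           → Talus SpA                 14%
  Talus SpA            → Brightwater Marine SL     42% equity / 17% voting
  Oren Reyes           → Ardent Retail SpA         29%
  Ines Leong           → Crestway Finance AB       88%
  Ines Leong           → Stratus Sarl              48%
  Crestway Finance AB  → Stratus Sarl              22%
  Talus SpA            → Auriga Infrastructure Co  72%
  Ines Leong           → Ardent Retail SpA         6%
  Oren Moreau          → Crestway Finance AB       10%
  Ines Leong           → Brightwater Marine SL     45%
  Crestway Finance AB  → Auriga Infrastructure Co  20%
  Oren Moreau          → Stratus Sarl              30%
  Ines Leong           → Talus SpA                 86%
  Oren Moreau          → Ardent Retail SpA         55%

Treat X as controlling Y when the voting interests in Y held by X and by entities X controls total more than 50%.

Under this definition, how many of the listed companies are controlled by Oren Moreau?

1

Oren Moreau holds 55% of Ardent, so Oren Moreau controls Ardent.
No other company's threshold is met.
Oren Moreau controls 1 company.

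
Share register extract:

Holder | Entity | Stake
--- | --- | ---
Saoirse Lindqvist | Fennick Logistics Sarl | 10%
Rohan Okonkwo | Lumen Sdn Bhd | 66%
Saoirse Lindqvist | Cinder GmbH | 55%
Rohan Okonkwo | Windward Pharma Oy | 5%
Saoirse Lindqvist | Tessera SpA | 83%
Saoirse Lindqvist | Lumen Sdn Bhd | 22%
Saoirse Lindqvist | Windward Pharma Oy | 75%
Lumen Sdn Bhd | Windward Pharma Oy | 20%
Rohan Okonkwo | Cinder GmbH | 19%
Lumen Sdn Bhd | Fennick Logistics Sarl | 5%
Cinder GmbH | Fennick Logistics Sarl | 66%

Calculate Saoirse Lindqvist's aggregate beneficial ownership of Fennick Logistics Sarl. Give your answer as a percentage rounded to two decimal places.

47.40%

Saoirse reaches Fennick along 3 paths.
Direct stake: 10% = 10%.
Via Lumen: 22% × 5% = 1.1%.
Via Cinder: 55% × 66% = 36.3%.
Total: 10% + 1.1% + 36.3% = 47.4%.
Rounded: 47.40%.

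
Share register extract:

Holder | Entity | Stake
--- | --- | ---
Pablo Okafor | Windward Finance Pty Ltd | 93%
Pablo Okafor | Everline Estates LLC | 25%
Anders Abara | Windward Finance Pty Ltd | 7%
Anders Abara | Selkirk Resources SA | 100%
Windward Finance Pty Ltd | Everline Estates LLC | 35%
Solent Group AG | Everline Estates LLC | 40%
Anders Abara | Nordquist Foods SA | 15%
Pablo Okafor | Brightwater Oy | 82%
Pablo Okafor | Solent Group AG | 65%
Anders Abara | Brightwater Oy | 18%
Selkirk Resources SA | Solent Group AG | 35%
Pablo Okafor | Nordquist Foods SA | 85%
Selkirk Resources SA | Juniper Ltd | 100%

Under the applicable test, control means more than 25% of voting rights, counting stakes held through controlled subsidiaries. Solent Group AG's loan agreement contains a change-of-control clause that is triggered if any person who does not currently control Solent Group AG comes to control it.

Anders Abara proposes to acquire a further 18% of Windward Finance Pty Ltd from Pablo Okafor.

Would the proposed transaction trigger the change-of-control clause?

No

The purchase adds only to Anders's holdings (Pablo's stake shrinks), so Anders is the only person who could newly come to control Solent.
Anders holds 100% of Selkirk, so Anders controls Selkirk.
Selkirk holds 35% of Solent, so Anders controls Solent.
So Anders already controls Solent before the transaction.
After the purchase, Anders's direct stake in Windward rises to 7% + 18% = 25%, and Pablo's stake falls to 75%.
Anders controlled Solent already, so this is not a new person acquiring control; every other person's position is unchanged or reduced.
No new person acquires control, so the clause is not triggered.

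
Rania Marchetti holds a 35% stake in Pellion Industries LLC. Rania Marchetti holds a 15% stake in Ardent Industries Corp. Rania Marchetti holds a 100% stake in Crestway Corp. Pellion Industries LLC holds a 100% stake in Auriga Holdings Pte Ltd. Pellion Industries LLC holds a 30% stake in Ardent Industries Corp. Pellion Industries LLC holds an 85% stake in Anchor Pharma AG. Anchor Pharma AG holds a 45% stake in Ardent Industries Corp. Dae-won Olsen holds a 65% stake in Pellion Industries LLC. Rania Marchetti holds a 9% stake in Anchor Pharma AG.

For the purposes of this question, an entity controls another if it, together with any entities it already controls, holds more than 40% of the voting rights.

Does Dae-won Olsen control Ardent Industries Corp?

Dae-won holds 65% of Pellion, so Dae-won controls Pellion.
Pellion holds 85% of Anchor, so Dae-won controls Anchor.
Anchor and Pellion together hold 45% + 30% = 75% of Ardent, so Dae-won controls Ardent.

Yes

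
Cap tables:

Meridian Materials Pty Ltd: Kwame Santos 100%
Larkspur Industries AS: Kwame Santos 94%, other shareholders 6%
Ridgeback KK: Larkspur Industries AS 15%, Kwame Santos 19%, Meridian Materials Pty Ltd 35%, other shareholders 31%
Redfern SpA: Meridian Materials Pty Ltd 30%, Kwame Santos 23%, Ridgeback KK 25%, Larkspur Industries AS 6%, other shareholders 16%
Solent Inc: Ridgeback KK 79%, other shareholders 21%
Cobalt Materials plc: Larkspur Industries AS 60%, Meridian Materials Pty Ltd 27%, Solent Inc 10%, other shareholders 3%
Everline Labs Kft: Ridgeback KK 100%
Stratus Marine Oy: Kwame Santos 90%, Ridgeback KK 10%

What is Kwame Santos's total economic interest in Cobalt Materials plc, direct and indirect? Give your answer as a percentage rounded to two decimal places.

Kwame reaches Cobalt along 5 paths.
Via Larkspur: 94% × 60% = 56.4%.
Via Meridian: 100% × 27% = 27%.
Via Larkspur → Ridgeback → Solent: 94% × 15% × 79% × 10% = 1.1139%.
Via Ridgeback → Solent: 19% × 79% × 10% = 1.501%.
Via Meridian → Ridgeback → Solent: 100% × 35% × 79% × 10% = 2.765%.
Total: 56.4% + 27% + 1.1139% + 1.501% + 2.765% = 88.7799%.
Rounded: 88.78%.

88.78%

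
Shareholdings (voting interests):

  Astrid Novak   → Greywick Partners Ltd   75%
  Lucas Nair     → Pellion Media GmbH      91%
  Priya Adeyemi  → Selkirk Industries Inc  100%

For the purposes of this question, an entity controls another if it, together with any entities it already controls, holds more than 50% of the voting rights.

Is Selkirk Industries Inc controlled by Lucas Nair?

No

Lucas holds 91% of Pellion, so Lucas controls Pellion.
Neither Lucas nor any entity Lucas controls holds any voting interest in Selkirk.
So Lucas does not control Selkirk.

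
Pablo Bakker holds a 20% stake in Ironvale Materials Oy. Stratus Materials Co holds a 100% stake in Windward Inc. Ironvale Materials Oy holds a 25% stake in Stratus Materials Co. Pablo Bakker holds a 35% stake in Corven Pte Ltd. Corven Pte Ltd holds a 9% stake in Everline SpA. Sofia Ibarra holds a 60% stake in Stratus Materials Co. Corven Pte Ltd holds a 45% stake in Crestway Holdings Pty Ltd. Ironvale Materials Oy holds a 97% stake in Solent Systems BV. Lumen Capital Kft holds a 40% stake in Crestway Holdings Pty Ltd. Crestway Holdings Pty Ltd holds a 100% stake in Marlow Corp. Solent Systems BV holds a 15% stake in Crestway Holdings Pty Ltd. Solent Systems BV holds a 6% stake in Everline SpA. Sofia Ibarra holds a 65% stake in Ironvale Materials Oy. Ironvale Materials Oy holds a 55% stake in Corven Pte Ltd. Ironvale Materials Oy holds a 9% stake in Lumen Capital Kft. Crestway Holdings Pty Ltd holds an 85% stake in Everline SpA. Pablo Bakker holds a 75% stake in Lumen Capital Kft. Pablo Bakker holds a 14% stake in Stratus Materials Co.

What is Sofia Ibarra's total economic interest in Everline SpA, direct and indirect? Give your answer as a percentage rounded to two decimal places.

Sofia reaches Everline along 5 paths.
Via Ironvale → Corven: 65% × 55% × 9% = 3.2175%.
Via Ironvale → Solent: 65% × 97% × 6% = 3.783%.
Via Ironvale → Corven → Crestway: 65% × 55% × 45% × 85% = 13.674375%.
Via Ironvale → Solent → Crestway: 65% × 97% × 15% × 85% = 8.038875%.
Via Ironvale → Lumen → Crestway: 65% × 9% × 40% × 85% = 1.989%.
Total: 3.2175% + 3.783% + 13.674375% + 8.038875% + 1.989% = 30.70275%.
Rounded: 30.70%.

30.70%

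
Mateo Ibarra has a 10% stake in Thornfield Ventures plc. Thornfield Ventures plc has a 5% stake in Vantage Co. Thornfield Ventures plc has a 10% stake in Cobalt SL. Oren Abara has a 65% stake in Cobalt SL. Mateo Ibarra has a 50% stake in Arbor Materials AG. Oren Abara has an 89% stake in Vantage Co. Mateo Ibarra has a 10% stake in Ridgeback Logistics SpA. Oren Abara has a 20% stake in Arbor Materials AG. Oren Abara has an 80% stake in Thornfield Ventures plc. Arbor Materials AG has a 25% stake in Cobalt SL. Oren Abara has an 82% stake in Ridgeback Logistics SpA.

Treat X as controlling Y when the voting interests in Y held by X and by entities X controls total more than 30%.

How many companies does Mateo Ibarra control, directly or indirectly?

1

Mateo holds 50% of Arbor, so Mateo controls Arbor.
No other company's threshold is met.
Mateo controls 1 company.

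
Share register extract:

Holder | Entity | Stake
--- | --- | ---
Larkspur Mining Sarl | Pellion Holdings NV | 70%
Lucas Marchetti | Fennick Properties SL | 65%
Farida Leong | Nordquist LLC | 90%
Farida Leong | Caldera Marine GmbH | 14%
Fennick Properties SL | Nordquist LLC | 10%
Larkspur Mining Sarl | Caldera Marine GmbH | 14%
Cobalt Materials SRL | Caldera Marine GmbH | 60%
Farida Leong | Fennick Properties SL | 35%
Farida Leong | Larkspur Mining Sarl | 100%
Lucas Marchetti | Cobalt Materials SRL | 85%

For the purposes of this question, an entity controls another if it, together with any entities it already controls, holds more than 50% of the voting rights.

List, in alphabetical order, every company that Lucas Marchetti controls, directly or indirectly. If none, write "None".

Caldera Marine GmbH, Cobalt Materials SRL, Fennick Properties SL

Lucas holds 85% of Cobalt, so Lucas controls Cobalt.
Lucas holds 65% of Fennick, so Lucas controls Fennick.
Cobalt holds 60% of Caldera, so Lucas controls Caldera.
No other company's threshold is met.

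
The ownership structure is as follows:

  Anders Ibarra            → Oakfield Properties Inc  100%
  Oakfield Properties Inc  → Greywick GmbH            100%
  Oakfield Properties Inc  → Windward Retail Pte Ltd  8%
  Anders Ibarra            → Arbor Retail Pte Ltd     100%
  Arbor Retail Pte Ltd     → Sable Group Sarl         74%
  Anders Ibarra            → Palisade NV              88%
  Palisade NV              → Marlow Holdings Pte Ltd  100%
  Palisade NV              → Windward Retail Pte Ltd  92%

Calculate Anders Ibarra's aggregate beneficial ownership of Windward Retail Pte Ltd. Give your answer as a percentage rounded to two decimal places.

88.96%

Anders reaches Windward along 2 paths.
Via Palisade: 88% × 92% = 80.96%.
Via Oakfield: 100% × 8% = 8%.
Total: 80.96% + 8% = 88.96%.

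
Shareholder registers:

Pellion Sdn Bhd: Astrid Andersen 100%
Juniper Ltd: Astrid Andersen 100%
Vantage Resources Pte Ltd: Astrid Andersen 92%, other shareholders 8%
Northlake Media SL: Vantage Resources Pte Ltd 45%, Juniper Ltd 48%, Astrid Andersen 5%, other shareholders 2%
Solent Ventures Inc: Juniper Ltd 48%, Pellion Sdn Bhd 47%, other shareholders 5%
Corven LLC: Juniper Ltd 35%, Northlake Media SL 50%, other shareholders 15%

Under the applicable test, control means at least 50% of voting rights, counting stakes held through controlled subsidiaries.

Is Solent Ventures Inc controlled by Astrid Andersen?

Astrid holds 100% of Pellion, so Astrid controls Pellion.
Astrid holds 100% of Juniper, so Astrid controls Juniper.
Juniper and Pellion together hold 48% + 47% = 95% of Solent, so Astrid controls Solent.

Yes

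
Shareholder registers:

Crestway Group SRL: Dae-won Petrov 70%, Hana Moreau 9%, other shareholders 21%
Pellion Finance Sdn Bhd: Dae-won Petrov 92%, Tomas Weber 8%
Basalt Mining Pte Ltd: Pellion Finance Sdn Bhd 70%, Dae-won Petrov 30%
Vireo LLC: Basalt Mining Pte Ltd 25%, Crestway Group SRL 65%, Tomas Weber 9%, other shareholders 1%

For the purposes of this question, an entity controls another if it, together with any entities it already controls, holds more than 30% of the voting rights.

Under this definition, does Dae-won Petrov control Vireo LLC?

Dae-won holds 70% of Crestway, so Dae-won controls Crestway.
Dae-won holds 92% of Pellion, so Dae-won controls Pellion.
Pellion and Dae-won together hold 70% + 30% = 100% of Basalt, so Dae-won controls Basalt.
Basalt and Crestway together hold 25% + 65% = 90% of Vireo, so Dae-won controls Vireo.

Yes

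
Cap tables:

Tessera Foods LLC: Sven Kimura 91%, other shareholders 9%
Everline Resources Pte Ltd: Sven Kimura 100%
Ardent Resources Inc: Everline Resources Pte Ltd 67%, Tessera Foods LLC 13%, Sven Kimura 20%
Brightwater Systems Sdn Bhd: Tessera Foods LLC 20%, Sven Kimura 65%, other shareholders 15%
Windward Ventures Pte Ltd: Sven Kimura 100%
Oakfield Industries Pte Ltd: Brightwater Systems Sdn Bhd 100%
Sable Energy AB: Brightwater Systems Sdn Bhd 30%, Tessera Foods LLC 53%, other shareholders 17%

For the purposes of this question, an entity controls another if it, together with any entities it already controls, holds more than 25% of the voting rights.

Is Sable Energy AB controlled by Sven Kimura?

Sven holds 91% of Tessera, so Sven controls Tessera.
Tessera and Sven together hold 20% + 65% = 85% of Brightwater, so Sven controls Brightwater.
Brightwater and Tessera together hold 30% + 53% = 83% of Sable, so Sven controls Sable.

Yes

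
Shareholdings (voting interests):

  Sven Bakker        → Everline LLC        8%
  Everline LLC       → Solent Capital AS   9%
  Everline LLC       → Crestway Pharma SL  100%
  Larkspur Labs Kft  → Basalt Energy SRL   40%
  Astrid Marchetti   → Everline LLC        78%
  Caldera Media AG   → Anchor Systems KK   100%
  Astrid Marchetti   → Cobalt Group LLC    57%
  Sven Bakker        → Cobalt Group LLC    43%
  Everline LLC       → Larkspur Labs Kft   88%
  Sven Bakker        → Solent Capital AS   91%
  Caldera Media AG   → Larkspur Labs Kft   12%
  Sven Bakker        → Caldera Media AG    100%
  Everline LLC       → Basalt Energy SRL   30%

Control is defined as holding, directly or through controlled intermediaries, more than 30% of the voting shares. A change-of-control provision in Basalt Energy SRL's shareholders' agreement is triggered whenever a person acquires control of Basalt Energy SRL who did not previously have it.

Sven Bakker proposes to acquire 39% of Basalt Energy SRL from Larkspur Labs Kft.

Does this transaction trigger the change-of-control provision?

The purchase adds only to Sven's holdings (Larkspur's stake shrinks), so Sven is the only person who could newly come to control Basalt.
Sven holds 100% of Caldera, so Sven controls Caldera.
Sven holds 91% of Solent, so Sven controls Solent.
Sven holds 43% of Cobalt, so Sven controls Cobalt.
Caldera holds 100% of Anchor, so Sven controls Anchor.
Neither Sven nor any entity Sven controls holds any voting interest in Basalt.
So before the transaction, Sven does not control Basalt.
After the purchase, Sven holds 39% of Basalt directly, and Larkspur's stake falls to 1%.
Sven holds 39% of Basalt, so Sven controls Basalt.
Sven did not control Basalt before and does after, so the clause is triggered.

Yes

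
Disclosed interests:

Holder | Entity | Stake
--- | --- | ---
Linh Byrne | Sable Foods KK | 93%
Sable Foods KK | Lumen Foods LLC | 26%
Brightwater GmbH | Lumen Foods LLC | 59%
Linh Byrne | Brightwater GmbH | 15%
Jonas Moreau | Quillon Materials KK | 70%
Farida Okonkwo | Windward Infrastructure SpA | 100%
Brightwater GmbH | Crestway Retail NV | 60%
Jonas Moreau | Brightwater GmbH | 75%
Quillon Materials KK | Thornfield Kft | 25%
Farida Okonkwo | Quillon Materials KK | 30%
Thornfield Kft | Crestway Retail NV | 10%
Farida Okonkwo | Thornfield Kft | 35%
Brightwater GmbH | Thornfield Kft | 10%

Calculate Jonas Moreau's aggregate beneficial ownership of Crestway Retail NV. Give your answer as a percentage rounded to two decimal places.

47.50%

Jonas reaches Crestway along 3 paths.
Via Brightwater: 75% × 60% = 45%.
Via Brightwater → Thornfield: 75% × 10% × 10% = 0.75%.
Via Quillon → Thornfield: 70% × 25% × 10% = 1.75%.
Total: 45% + 0.75% + 1.75% = 47.5%.
Rounded: 47.50%.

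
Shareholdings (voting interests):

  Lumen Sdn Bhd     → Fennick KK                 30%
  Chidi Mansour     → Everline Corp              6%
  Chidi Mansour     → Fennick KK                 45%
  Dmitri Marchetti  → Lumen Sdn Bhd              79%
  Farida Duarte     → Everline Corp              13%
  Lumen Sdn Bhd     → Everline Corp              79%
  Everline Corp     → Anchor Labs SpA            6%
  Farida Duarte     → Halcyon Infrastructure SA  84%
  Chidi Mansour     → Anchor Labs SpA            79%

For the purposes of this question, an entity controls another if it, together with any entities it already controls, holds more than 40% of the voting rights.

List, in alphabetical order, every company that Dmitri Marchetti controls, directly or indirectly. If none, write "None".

Dmitri holds 79% of Lumen, so Dmitri controls Lumen.
Lumen holds 79% of Everline, so Dmitri controls Everline.
No other company's threshold is met.

Everline Corp, Lumen Sdn Bhd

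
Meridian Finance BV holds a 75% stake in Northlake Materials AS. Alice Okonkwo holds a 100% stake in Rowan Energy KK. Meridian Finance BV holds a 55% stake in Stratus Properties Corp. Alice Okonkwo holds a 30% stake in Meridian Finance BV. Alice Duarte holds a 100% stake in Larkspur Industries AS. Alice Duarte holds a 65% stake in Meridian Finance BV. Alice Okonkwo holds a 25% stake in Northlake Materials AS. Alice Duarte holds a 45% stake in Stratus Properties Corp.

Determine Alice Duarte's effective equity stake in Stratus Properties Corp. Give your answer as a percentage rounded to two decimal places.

Alice Duarte reaches Stratus along 2 paths.
Via Meridian: 65% × 55% = 35.75%.
Direct stake: 45% = 45%.
Total: 35.75% + 45% = 80.75%.

80.75%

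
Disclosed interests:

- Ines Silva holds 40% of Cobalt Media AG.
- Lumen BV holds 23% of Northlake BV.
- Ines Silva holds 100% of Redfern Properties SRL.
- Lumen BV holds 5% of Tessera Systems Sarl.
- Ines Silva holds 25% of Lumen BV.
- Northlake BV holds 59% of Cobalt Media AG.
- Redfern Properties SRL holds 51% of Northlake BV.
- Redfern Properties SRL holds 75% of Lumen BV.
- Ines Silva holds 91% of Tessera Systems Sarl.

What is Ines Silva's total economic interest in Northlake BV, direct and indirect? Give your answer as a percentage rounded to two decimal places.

74.00%

Ines reaches Northlake along 3 paths.
Via Lumen: 25% × 23% = 5.75%.
Via Redfern → Lumen: 100% × 75% × 23% = 17.25%.
Via Redfern: 100% × 51% = 51%.
Total: 5.75% + 17.25% + 51% = 74%.
Rounded: 74.00%.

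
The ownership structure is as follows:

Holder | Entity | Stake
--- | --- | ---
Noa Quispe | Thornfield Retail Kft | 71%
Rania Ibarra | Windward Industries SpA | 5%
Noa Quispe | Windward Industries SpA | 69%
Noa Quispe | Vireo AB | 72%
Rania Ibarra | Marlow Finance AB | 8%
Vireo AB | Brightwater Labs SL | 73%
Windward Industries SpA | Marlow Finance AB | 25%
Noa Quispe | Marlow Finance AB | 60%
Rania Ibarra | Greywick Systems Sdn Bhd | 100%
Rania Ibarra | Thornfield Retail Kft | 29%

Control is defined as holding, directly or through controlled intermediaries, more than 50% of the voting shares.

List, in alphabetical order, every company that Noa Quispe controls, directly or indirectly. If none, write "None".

Noa holds 71% of Thornfield, so Noa controls Thornfield.
Noa holds 69% of Windward, so Noa controls Windward.
Noa holds 72% of Vireo, so Noa controls Vireo.
Vireo holds 73% of Brightwater, so Noa controls Brightwater.
Windward and Noa together hold 25% + 60% = 85% of Marlow, so Noa controls Marlow.
No other company's threshold is met.

Brightwater Labs SL, Marlow Finance AB, Thornfield Retail Kft, Vireo AB, Windward Industries SpA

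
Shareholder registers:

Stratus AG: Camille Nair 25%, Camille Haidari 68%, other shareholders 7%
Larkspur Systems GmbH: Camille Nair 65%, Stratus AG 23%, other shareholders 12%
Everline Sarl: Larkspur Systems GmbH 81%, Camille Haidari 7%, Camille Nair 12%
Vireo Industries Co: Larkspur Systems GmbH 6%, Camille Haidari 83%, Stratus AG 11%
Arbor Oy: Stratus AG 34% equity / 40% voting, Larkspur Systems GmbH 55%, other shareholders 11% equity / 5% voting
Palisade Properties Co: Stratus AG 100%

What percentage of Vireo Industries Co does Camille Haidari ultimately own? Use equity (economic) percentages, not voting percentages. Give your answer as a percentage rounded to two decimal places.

Camille Haidari reaches Vireo along 3 paths.
Via Stratus → Larkspur: 68% × 23% × 6% = 0.9384%.
Direct stake: 83% = 83%.
Via Stratus: 68% × 11% = 7.48%.
Total: 0.9384% + 83% + 7.48% = 91.4184%.
Rounded: 91.42%.

91.42%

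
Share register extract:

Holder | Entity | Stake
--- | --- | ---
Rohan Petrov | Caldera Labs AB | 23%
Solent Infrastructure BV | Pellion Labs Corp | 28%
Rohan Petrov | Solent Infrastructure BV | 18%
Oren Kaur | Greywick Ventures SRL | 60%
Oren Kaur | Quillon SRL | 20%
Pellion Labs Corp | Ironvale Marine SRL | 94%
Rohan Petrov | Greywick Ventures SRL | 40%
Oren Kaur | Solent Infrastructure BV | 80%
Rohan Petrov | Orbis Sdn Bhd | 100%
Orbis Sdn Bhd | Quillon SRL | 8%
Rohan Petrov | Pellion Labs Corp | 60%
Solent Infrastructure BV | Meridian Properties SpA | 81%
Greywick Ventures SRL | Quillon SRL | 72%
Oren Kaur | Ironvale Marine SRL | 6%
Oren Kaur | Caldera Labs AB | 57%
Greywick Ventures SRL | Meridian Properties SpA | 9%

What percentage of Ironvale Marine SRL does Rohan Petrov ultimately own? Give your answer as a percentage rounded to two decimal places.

Rohan reaches Ironvale along 2 paths.
Via Solent → Pellion: 18% × 28% × 94% = 4.7376%.
Via Pellion: 60% × 94% = 56.4%.
Total: 4.7376% + 56.4% = 61.1376%.
Rounded: 61.14%.

61.14%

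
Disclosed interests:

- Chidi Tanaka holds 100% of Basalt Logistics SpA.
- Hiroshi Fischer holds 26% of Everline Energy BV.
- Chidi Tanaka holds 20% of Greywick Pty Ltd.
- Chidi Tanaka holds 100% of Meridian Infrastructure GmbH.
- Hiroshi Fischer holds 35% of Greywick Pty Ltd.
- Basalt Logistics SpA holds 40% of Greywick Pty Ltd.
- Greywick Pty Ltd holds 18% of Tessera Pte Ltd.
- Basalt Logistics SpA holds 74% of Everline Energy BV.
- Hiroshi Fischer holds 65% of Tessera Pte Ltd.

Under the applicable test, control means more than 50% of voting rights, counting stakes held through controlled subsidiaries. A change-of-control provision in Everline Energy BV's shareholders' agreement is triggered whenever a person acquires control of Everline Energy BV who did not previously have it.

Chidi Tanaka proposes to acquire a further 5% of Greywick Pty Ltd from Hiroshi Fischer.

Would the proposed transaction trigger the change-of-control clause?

The purchase adds only to Chidi's holdings (Hiroshi's stake shrinks), so Chidi is the only person who could newly come to control Everline.
Chidi holds 100% of Basalt, so Chidi controls Basalt.
Basalt holds 74% of Everline, so Chidi controls Everline.
So Chidi already controls Everline before the transaction.
After the purchase, Chidi's direct stake in Greywick rises to 20% + 5% = 25%, and Hiroshi's stake falls to 30%.
Chidi controlled Everline already, so this is not a new person acquiring control; every other person's position is unchanged or reduced.
No new person acquires control, so the clause is not triggered.

No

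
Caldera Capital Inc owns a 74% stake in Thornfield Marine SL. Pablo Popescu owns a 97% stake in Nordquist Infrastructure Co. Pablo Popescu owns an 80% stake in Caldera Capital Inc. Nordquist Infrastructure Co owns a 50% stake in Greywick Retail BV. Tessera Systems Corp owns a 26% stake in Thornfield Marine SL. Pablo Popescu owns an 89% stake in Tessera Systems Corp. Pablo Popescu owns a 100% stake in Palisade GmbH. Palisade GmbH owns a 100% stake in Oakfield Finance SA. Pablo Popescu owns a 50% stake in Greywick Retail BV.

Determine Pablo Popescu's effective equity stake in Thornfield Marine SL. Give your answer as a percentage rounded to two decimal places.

82.34%

Pablo reaches Thornfield along 2 paths.
Via Tessera: 89% × 26% = 23.14%.
Via Caldera: 80% × 74% = 59.2%.
Total: 23.14% + 59.2% = 82.34%.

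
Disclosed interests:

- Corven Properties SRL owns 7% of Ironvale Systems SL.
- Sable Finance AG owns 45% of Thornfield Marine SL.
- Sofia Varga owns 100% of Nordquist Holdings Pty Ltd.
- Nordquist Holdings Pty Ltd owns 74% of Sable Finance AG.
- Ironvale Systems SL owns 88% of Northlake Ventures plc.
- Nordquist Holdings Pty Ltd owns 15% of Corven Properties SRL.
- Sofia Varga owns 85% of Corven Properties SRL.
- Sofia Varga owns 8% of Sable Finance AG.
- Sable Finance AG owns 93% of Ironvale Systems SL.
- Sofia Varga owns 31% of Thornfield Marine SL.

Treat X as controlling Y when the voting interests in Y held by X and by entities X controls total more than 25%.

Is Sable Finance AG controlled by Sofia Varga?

Yes

Sofia holds 100% of Nordquist, so Sofia controls Nordquist.
Nordquist and Sofia together hold 74% + 8% = 82% of Sable, so Sofia controls Sable.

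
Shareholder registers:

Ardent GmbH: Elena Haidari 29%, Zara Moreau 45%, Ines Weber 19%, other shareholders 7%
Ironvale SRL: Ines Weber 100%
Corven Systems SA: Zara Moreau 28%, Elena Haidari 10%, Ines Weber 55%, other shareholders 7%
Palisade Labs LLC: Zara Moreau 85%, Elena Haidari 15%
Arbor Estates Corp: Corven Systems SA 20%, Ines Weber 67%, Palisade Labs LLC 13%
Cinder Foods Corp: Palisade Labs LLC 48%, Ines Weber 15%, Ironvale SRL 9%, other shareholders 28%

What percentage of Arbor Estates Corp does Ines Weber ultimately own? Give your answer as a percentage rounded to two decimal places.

Ines reaches Arbor along 2 paths.
Via Corven: 55% × 20% = 11%.
Direct stake: 67% = 67%.
Total: 11% + 67% = 78%.
Rounded: 78.00%.

78.00%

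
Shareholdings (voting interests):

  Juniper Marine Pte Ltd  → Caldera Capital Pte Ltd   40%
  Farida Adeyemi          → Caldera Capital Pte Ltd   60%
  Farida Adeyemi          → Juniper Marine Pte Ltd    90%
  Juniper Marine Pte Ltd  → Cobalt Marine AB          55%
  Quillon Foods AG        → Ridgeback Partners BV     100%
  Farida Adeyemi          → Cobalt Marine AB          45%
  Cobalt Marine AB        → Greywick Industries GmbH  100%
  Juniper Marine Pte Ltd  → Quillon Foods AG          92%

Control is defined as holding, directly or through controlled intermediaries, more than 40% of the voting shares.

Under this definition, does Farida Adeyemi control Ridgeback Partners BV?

Farida holds 90% of Juniper, so Farida controls Juniper.
Juniper holds 92% of Quillon, so Farida controls Quillon.
Quillon holds 100% of Ridgeback, so Farida controls Ridgeback.

Yes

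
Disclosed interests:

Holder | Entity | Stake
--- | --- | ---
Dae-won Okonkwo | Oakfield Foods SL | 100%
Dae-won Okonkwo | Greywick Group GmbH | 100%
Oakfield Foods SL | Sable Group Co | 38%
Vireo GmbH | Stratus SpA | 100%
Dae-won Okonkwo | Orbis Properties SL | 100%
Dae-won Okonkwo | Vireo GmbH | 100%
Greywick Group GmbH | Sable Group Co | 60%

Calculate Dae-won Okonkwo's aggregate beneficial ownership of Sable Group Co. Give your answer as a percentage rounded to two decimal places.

98.00%

Dae-won reaches Sable along 2 paths.
Via Greywick: 100% × 60% = 60%.
Via Oakfield: 100% × 38% = 38%.
Total: 60% + 38% = 98%.
Rounded: 98.00%.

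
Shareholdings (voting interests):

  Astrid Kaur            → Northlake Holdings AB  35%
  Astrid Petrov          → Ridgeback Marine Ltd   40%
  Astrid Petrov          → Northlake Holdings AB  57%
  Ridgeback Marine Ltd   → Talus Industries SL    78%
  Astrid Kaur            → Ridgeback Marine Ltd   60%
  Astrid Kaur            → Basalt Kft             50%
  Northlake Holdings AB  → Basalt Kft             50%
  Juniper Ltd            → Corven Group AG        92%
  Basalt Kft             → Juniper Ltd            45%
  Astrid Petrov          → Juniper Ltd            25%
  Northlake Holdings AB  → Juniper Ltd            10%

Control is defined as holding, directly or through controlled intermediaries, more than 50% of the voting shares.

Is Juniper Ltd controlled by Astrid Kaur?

Astrid Kaur holds 60% of Ridgeback, so Astrid Kaur controls Ridgeback.
Ridgeback holds 78% of Talus, so Astrid Kaur controls Talus.
Neither Astrid Kaur nor any entity Astrid Kaur controls holds any voting interest in Juniper.
So Astrid Kaur does not control Juniper.

No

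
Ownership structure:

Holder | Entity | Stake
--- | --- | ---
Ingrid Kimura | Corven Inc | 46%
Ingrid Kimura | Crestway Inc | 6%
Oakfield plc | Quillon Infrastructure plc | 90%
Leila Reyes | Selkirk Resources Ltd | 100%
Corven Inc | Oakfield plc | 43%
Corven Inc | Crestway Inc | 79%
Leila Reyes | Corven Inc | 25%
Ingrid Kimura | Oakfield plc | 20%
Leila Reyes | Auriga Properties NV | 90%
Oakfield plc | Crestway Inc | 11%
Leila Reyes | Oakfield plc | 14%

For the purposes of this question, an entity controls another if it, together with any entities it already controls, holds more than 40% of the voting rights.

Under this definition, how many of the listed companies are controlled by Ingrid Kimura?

4

Ingrid holds 46% of Corven, so Ingrid controls Corven.
Ingrid and Corven together hold 20% + 43% = 63% of Oakfield, so Ingrid controls Oakfield.
Oakfield holds 90% of Quillon, so Ingrid controls Quillon.
Corven and Oakfield and Ingrid together hold 79% + 11% + 6% = 96% of Crestway, so Ingrid controls Crestway.
No other company's threshold is met.
Ingrid controls 4 companies.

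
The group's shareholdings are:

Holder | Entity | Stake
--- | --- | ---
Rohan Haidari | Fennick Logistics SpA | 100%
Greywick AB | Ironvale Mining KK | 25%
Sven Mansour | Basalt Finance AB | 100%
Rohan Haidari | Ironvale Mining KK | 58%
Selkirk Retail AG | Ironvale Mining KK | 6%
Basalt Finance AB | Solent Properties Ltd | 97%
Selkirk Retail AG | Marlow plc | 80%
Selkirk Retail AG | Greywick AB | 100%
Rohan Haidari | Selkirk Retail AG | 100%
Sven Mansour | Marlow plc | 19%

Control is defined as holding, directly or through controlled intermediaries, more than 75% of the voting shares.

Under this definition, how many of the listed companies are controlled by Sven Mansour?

Sven holds 100% of Basalt, so Sven controls Basalt.
Basalt holds 97% of Solent, so Sven controls Solent.
No other company's threshold is met.
Sven controls 2 companies.

2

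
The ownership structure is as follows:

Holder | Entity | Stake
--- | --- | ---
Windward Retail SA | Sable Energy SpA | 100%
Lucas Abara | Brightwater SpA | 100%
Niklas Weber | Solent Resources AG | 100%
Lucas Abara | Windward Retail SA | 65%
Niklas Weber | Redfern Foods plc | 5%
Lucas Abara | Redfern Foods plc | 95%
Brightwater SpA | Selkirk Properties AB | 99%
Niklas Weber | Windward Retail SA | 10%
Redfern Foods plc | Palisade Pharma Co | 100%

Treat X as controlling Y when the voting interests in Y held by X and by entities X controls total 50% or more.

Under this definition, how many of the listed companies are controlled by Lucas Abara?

6

Lucas holds 65% of Windward, so Lucas controls Windward.
Lucas holds 100% of Brightwater, so Lucas controls Brightwater.
Lucas holds 95% of Redfern, so Lucas controls Redfern.
Windward holds 100% of Sable, so Lucas controls Sable.
Redfern holds 100% of Palisade, so Lucas controls Palisade.
Brightwater holds 99% of Selkirk, so Lucas controls Selkirk.
No other company's threshold is met.
Lucas controls 6 companies.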